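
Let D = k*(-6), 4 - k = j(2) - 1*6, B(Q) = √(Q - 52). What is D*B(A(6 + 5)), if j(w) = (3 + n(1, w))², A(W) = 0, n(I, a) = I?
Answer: 72*I*√13 ≈ 259.6*I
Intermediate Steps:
B(Q) = √(-52 + Q)
j(w) = 16 (j(w) = (3 + 1)² = 4² = 16)
k = -6 (k = 4 - (16 - 1*6) = 4 - (16 - 6) = 4 - 1*10 = 4 - 10 = -6)
D = 36 (D = -6*(-6) = 36)
D*B(A(6 + 5)) = 36*√(-52 + 0) = 36*√(-52) = 36*(2*I*√13) = 72*I*√13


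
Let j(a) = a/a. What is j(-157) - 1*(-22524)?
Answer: 22525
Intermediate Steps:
j(a) = 1
j(-157) - 1*(-22524) = 1 - 1*(-22524) = 1 + 22524 = 22525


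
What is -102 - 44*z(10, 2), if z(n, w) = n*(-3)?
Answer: 1218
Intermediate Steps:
z(n, w) = -3*n
-102 - 44*z(10, 2) = -102 - (-132)*10 = -102 - 44*(-30) = -102 + 1320 = 1218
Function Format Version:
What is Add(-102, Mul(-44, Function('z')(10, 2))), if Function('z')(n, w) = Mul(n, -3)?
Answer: 1218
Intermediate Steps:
Function('z')(n, w) = Mul(-3, n)
Add(-102, Mul(-44, Function('z')(10, 2))) = Add(-102, Mul(-44, Mul(-3, 10))) = Add(-102, Mul(-44, -30)) = Add(-102, 1320) = 1218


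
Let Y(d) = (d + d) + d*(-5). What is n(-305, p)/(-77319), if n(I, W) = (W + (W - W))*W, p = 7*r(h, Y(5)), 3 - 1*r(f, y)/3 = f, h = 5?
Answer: -196/8591 ≈ -0.022815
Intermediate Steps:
Y(d) = -3*d (Y(d) = 2*d - 5*d = -3*d)
r(f, y) = 9 - 3*f
p = -42 (p = 7*(9 - 3*5) = 7*(9 - 15) = 7*(-6) = -42)
n(I, W) = W² (n(I, W) = (W + 0)*W = W*W = W²)
n(-305, p)/(-77319) = (-42)²/(-77319) = 1764*(-1/77319) = -196/8591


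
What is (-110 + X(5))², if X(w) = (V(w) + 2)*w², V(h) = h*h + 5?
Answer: 476100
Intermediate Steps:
V(h) = 5 + h² (V(h) = h² + 5 = 5 + h²)
X(w) = w²*(7 + w²) (X(w) = ((5 + w²) + 2)*w² = (7 + w²)*w² = w²*(7 + w²))
(-110 + X(5))² = (-110 + 5²*(7 + 5²))² = (-110 + 25*(7 + 25))² = (-110 + 25*32)² = (-110 + 800)² = 690² = 476100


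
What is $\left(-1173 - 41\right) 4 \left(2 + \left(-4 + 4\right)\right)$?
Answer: $-9712$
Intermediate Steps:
$\left(-1173 - 41\right) 4 \left(2 + \left(-4 + 4\right)\right) = - 1214 \cdot 4 \left(2 + 0\right) = - 1214 \cdot 4 \cdot 2 = \left(-1214\right) 8 = -9712$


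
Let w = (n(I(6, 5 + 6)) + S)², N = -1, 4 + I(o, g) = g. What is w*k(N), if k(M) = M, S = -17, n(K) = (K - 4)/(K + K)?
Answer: -55225/196 ≈ -281.76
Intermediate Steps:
I(o, g) = -4 + g
n(K) = (-4 + K)/(2*K) (n(K) = (-4 + K)/((2*K)) = (-4 + K)*(1/(2*K)) = (-4 + K)/(2*K))
w = 55225/196 (w = ((-4 + (-4 + (5 + 6)))/(2*(-4 + (5 + 6))) - 17)² = ((-4 + (-4 + 11))/(2*(-4 + 11)) - 17)² = ((½)*(-4 + 7)/7 - 17)² = ((½)*(⅐)*3 - 17)² = (3/14 - 17)² = (-235/14)² = 55225/196 ≈ 281.76)
w*k(N) = (55225/196)*(-1) = -55225/196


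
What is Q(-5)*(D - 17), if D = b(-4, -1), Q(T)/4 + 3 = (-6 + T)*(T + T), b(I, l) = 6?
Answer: -4708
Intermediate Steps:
Q(T) = -12 + 8*T*(-6 + T) (Q(T) = -12 + 4*((-6 + T)*(T + T)) = -12 + 4*((-6 + T)*(2*T)) = -12 + 4*(2*T*(-6 + T)) = -12 + 8*T*(-6 + T))
D = 6
Q(-5)*(D - 17) = (-12 - 48*(-5) + 8*(-5)**2)*(6 - 17) = (-12 + 240 + 8*25)*(-11) = (-12 + 240 + 200)*(-11) = 428*(-11) = -4708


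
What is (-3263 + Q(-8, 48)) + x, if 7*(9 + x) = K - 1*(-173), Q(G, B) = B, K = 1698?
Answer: -20697/7 ≈ -2956.7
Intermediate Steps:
x = 1808/7 (x = -9 + (1698 - 1*(-173))/7 = -9 + (1698 + 173)/7 = -9 + (⅐)*1871 = -9 + 1871/7 = 1808/7 ≈ 258.29)
(-3263 + Q(-8, 48)) + x = (-3263 + 48) + 1808/7 = -3215 + 1808/7 = -20697/7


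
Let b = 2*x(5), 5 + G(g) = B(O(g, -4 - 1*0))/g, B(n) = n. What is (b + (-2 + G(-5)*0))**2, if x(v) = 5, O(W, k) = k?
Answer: 64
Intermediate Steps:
G(g) = -5 - 4/g (G(g) = -5 + (-4 - 1*0)/g = -5 + (-4 + 0)/g = -5 - 4/g)
b = 10 (b = 2*5 = 10)
(b + (-2 + G(-5)*0))**2 = (10 + (-2 + (-5 - 4/(-5))*0))**2 = (10 + (-2 + (-5 - 4*(-1/5))*0))**2 = (10 + (-2 + (-5 + 4/5)*0))**2 = (10 + (-2 - 21/5*0))**2 = (10 + (-2 + 0))**2 = (10 - 2)**2 = 8**2 = 64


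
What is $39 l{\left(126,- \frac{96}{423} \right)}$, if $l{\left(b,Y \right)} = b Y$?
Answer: $- \frac{52416}{47} \approx -1115.2$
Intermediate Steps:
$l{\left(b,Y \right)} = Y b$
$39 l{\left(126,- \frac{96}{423} \right)} = 39 - \frac{96}{423} \cdot 126 = 39 \left(-96\right) \frac{1}{423} \cdot 126 = 39 \left(\left(- \frac{32}{141}\right) 126\right) = 39 \left(- \frac{1344}{47}\right) = - \frac{52416}{47}$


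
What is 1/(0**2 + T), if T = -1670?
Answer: -1/1670 ≈ -0.00059880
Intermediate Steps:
1/(0**2 + T) = 1/(0**2 - 1670) = 1/(0 - 1670) = 1/(-1670) = -1/1670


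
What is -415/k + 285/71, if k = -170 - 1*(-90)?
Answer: 10453/1136 ≈ 9.2016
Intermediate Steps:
k = -80 (k = -170 + 90 = -80)
-415/k + 285/71 = -415/(-80) + 285/71 = -415*(-1/80) + 285*(1/71) = 83/16 + 285/71 = 10453/1136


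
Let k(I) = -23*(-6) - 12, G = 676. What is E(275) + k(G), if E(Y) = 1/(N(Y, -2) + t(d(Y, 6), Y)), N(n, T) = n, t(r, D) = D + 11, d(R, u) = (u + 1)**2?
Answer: 70687/561 ≈ 126.00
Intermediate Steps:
d(R, u) = (1 + u)**2
t(r, D) = 11 + D
k(I) = 126 (k(I) = 138 - 12 = 126)
E(Y) = 1/(11 + 2*Y) (E(Y) = 1/(Y + (11 + Y)) = 1/(11 + 2*Y))
E(275) + k(G) = 1/(11 + 2*275) + 126 = 1/(11 + 550) + 126 = 1/561 + 126 = 70687/561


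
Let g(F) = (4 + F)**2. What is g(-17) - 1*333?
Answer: -164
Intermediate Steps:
g(-17) - 1*333 = (4 - 17)**2 - 1*333 = (-13)**2 - 333 = 169 - 333 = -164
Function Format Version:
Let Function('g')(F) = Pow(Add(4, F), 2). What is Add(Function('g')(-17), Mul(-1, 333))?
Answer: -164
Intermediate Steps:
Add(Function('g')(-17), Mul(-1, 333)) = Add(Pow(Add(4, -17), 2), Mul(-1, 333)) = Add(Pow(-13, 2), -333) = Add(169, -333) = -164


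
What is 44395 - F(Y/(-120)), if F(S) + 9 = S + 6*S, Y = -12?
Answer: 444033/10 ≈ 44403.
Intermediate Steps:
F(S) = -9 + 7*S (F(S) = -9 + (S + 6*S) = -9 + 7*S)
44395 - F(Y/(-120)) = 44395 - (-9 + 7*(-12/(-120))) = 44395 - (-9 + 7*(-12*(-1/120))) = 44395 - (-9 + 7*(1/10)) = 44395 - (-9 + 7/10) = 44395 - 1*(-83/10) = 44395 + 83/10 = 444033/10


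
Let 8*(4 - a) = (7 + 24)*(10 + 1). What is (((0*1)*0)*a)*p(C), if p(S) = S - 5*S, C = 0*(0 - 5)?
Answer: 0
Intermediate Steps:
a = -309/8 (a = 4 - (7 + 24)*(10 + 1)/8 = 4 - 31*11/8 = 4 - ⅛*341 = 4 - 341/8 = -309/8 ≈ -38.625)
C = 0 (C = 0*(-5) = 0)
p(S) = -4*S (p(S) = S - 5*S = -4*S)
(((0*1)*0)*a)*p(C) = (((0*1)*0)*(-309/8))*(-4*0) = ((0*0)*(-309/8))*0 = (0*(-309/8))*0 = 0*0 = 0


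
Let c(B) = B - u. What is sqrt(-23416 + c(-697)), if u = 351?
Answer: 4*I*sqrt(1529) ≈ 156.41*I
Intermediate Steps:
c(B) = -351 + B (c(B) = B - 1*351 = B - 351 = -351 + B)
sqrt(-23416 + c(-697)) = sqrt(-23416 + (-351 - 697)) = sqrt(-23416 - 1048) = sqrt(-24464) = 4*I*sqrt(1529)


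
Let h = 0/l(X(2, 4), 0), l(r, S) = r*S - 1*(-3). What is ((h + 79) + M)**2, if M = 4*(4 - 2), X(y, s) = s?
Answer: 7569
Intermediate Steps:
l(r, S) = 3 + S*r (l(r, S) = S*r + 3 = 3 + S*r)
h = 0 (h = 0/(3 + 0*4) = 0/(3 + 0) = 0/3 = 0*(1/3) = 0)
M = 8 (M = 4*2 = 8)
((h + 79) + M)**2 = ((0 + 79) + 8)**2 = (79 + 8)**2 = 87**2 = 7569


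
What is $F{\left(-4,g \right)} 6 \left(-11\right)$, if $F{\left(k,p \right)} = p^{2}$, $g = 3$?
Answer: $-594$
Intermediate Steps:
$F{\left(-4,g \right)} 6 \left(-11\right) = 3^{2} \cdot 6 \left(-11\right) = 9 \cdot 6 \left(-11\right) = 54 \left(-11\right) = -594$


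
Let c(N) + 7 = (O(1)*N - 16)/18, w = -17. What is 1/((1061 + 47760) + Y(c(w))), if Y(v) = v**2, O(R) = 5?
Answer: 324/15869533 ≈ 2.0416e-5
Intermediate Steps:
c(N) = -71/9 + 5*N/18 (c(N) = -7 + (5*N - 16)/18 = -7 + (-16 + 5*N)*(1/18) = -7 + (-8/9 + 5*N/18) = -71/9 + 5*N/18)
1/((1061 + 47760) + Y(c(w))) = 1/((1061 + 47760) + (-71/9 + (5/18)*(-17))**2) = 1/(48821 + (-71/9 - 85/18)**2) = 1/(48821 + (-227/18)**2) = 1/(48821 + 51529/324) = 1/(15869533/324) = 324/15869533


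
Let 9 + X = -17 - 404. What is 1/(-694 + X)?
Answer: -1/1124 ≈ -0.00088968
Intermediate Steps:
X = -430 (X = -9 + (-17 - 404) = -9 - 421 = -430)
1/(-694 + X) = 1/(-694 - 430) = 1/(-1124) = -1/1124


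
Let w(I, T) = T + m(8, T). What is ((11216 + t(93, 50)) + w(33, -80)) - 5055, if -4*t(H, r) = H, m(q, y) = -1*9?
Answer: 24195/4 ≈ 6048.8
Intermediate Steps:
m(q, y) = -9
t(H, r) = -H/4
w(I, T) = -9 + T (w(I, T) = T - 9 = -9 + T)
((11216 + t(93, 50)) + w(33, -80)) - 5055 = ((11216 - ¼*93) + (-9 - 80)) - 5055 = ((11216 - 93/4) - 89) - 5055 = (44771/4 - 89) - 5055 = 44415/4 - 5055 = 24195/4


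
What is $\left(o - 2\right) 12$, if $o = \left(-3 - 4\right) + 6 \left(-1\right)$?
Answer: $-180$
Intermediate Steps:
$o = -13$ ($o = -7 - 6 = -13$)
$\left(o - 2\right) 12 = \left(-13 - 2\right) 12 = \left(-15\right) 12 = -180$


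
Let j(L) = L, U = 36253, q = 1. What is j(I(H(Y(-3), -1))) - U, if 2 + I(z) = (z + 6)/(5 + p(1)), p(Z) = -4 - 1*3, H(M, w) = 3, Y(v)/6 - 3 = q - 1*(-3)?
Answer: -72519/2 ≈ -36260.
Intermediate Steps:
Y(v) = 42 (Y(v) = 18 + 6*(1 - 1*(-3)) = 18 + 6*(1 + 3) = 18 + 6*4 = 18 + 24 = 42)
p(Z) = -7 (p(Z) = -4 - 3 = -7)
I(z) = -5 - z/2 (I(z) = -2 + (z + 6)/(5 - 7) = -2 + (6 + z)/(-2) = -2 + (6 + z)*(-½) = -2 + (-3 - z/2) = -5 - z/2)
j(I(H(Y(-3), -1))) - U = (-5 - ½*3) - 1*36253 = (-5 - 3/2) - 36253 = -13/2 - 36253 = -72519/2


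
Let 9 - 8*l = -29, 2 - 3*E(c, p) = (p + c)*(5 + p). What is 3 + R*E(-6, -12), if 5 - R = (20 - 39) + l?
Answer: -2378/3 ≈ -792.67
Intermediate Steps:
E(c, p) = ⅔ - (5 + p)*(c + p)/3 (E(c, p) = ⅔ - (p + c)*(5 + p)/3 = ⅔ - (c + p)*(5 + p)/3 = ⅔ - (5 + p)*(c + p)/3)
l = 19/4 (l = 9/8 - ⅛*(-29) = 9/8 + 29/8 = 19/4 ≈ 4.7500)
R = 77/4 (R = 5 - ((20 - 39) + 19/4) = 5 - (-19 + 19/4) = 5 - 1*(-57/4) = 5 + 57/4 = 77/4 ≈ 19.250)
3 + R*E(-6, -12) = 3 + 77*(⅔ - 5/3*(-6) - 5/3*(-12) - ⅓*(-12)² - ⅓*(-6)*(-12))/4 = 3 + 77*(⅔ + 10 + 20 - ⅓*144 - 24)/4 = 3 + 77*(⅔ + 10 + 20 - 48 - 24)/4 = 3 + (77/4)*(-124/3) = 3 - 2387/3 = -2378/3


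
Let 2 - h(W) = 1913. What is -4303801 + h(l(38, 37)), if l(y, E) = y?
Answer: -4305712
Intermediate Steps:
h(W) = -1911 (h(W) = 2 - 1*1913 = 2 - 1913 = -1911)
-4303801 + h(l(38, 37)) = -4303801 - 1911 = -4305712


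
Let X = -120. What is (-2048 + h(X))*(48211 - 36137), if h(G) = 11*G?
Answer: -40665232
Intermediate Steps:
(-2048 + h(X))*(48211 - 36137) = (-2048 + 11*(-120))*(48211 - 36137) = (-2048 - 1320)*12074 = -3368*12074 = -40665232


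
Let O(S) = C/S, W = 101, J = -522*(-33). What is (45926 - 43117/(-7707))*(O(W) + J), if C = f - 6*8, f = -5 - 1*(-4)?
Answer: 6097742667523/7707 ≈ 7.9120e+8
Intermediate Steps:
f = -1 (f = -5 + 4 = -1)
J = 17226
C = -49 (C = -1 - 6*8 = -1 - 48 = -49)
O(S) = -49/S
(45926 - 43117/(-7707))*(O(W) + J) = (45926 - 43117/(-7707))*(-49/101 + 17226) = (45926 - 43117*(-1/7707))*(-49*1/101 + 17226) = (45926 + 43117/7707)*(-49/101 + 17226) = (353994799/7707)*(1739777/101) = 6097742667523/7707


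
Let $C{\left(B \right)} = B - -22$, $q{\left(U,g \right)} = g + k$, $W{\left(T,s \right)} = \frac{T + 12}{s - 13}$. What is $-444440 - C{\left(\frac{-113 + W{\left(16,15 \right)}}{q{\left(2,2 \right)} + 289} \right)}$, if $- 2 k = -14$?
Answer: $- \frac{132449577}{298} \approx -4.4446 \cdot 10^{5}$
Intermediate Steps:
$k = 7$ ($k = \left(- \frac{1}{2}\right) \left(-14\right) = 7$)
$W{\left(T,s \right)} = \frac{12 + T}{-13 + s}$
$q{\left(U,g \right)} = 7 + g$ ($q{\left(U,g \right)} = g + 7 = 7 + g$)
$C{\left(B \right)} = 22 + B$ ($C{\left(B \right)} = B + 22 = 22 + B$)
$-444440 - C{\left(\frac{-113 + W{\left(16,15 \right)}}{q{\left(2,2 \right)} + 289} \right)} = -444440 - \left(22 + \frac{-113 + \frac{12 + 16}{-13 + 15}}{\left(7 + 2\right) + 289}\right) = -444440 - \left(22 + \frac{-113 + \frac{1}{2} \cdot 28}{9 + 289}\right) = -444440 - \left(22 + \frac{-113 + \frac{1}{2} \cdot 28}{298}\right) = -444440 - \left(22 + \left(-113 + 14\right) \frac{1}{298}\right) = -444440 - \left(22 - \frac{99}{298}\right) = -444440 - \frac{6457}{298} = - \frac{132449577}{298}$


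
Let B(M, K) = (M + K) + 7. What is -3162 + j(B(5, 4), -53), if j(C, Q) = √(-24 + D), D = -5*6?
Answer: -3162 + 3*I*√6 ≈ -3162.0 + 7.3485*I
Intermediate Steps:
D = -30
B(M, K) = 7 + K + M (B(M, K) = (K + M) + 7 = 7 + K + M)
j(C, Q) = 3*I*√6 (j(C, Q) = √(-24 - 30) = √(-54) = 3*I*√6)
-3162 + j(B(5, 4), -53) = -3162 + 3*I*√6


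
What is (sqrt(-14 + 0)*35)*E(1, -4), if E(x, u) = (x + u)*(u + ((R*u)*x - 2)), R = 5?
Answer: 2730*I*sqrt(14) ≈ 10215.0*I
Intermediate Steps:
E(x, u) = (u + x)*(-2 + u + 5*u*x) (E(x, u) = (x + u)*(u + ((5*u)*x - 2)) = (u + x)*(u + (5*u*x - 2)) = (u + x)*(u + (-2 + 5*u*x)) = (u + x)*(-2 + u + 5*u*x))
(sqrt(-14 + 0)*35)*E(1, -4) = (sqrt(-14 + 0)*35)*((-4)**2 - 2*(-4) - 2*1 - 4*1 + 5*(-4)*1**2 + 5*1*(-4)**2) = (sqrt(-14)*35)*(16 + 8 - 2 - 4 + 5*(-4)*1 + 5*1*16) = ((I*sqrt(14))*35)*(16 + 8 - 2 - 4 - 20 + 80) = (35*I*sqrt(14))*78 = 2730*I*sqrt(14)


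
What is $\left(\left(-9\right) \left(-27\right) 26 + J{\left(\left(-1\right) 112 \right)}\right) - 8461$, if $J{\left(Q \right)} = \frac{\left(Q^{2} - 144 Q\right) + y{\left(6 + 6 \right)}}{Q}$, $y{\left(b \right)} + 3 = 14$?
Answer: $- \frac{268699}{112} \approx -2399.1$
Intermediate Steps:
$y{\left(b \right)} = 11$ ($y{\left(b \right)} = -3 + 14 = 11$)
$J{\left(Q \right)} = \frac{11 + Q^{2} - 144 Q}{Q}$ ($J{\left(Q \right)} = \frac{\left(Q^{2} - 144 Q\right) + 11}{Q} = \frac{11 + Q^{2} - 144 Q}{Q}$)
$\left(\left(-9\right) \left(-27\right) 26 + J{\left(\left(-1\right) 112 \right)}\right) - 8461 = \left(\left(-9\right) \left(-27\right) 26 - \left(256 + \frac{11}{112}\right)\right) - 8461 = \left(243 \cdot 26 - \left(256 + \frac{11}{112}\right)\right) - 8461 = \left(6318 - \frac{28683}{112}\right) - 8461 = \frac{678933}{112} - 8461 = - \frac{268699}{112}$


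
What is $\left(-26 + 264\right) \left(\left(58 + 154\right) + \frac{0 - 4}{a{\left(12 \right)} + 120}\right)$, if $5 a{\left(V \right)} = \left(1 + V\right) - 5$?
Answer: $\frac{3834061}{76} \approx 50448.0$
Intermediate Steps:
$a{\left(V \right)} = - \frac{4}{5} + \frac{V}{5}$ ($a{\left(V \right)} = \frac{\left(1 + V\right) - 5}{5} = \frac{-4 + V}{5} = - \frac{4}{5} + \frac{V}{5}$)
$\left(-26 + 264\right) \left(\left(58 + 154\right) + \frac{0 - 4}{a{\left(12 \right)} + 120}\right) = \left(-26 + 264\right) \left(\left(58 + 154\right) + \frac{0 - 4}{\left(- \frac{4}{5} + \frac{1}{5} \cdot 12\right) + 120}\right) = 238 \left(212 - \frac{4}{\left(- \frac{4}{5} + \frac{12}{5}\right) + 120}\right) = 238 \left(212 - \frac{4}{\frac{8}{5} + 120}\right) = 238 \left(212 - \frac{4}{\frac{608}{5}}\right) = 238 \left(212 - \frac{5}{152}\right) = 238 \cdot \frac{32219}{152} = \frac{3834061}{76}$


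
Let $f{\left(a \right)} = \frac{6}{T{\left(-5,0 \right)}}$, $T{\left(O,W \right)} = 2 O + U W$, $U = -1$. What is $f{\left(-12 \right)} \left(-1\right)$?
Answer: $\frac{3}{5} \approx 0.6$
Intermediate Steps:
$T{\left(O,W \right)} = - W + 2 O$ ($T{\left(O,W \right)} = 2 O - W = - W + 2 O$)
$f{\left(a \right)} = - \frac{3}{5}$ ($f{\left(a \right)} = \frac{6}{\left(-1\right) 0 + 2 \left(-5\right)} = \frac{6}{0 - 10} = \frac{6}{-10} = 6 \left(- \frac{1}{10}\right) = - \frac{3}{5}$)
$f{\left(-12 \right)} \left(-1\right) = \left(- \frac{3}{5}\right) \left(-1\right) = \frac{3}{5}$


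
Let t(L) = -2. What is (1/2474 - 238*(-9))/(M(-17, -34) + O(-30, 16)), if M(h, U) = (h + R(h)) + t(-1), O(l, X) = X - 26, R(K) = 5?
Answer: -5299309/59376 ≈ -89.250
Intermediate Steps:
O(l, X) = -26 + X
M(h, U) = 3 + h (M(h, U) = (h + 5) - 2 = (5 + h) - 2 = 3 + h)
(1/2474 - 238*(-9))/(M(-17, -34) + O(-30, 16)) = (1/2474 - 238*(-9))/((3 - 17) + (-26 + 16)) = (1/2474 + 2142)/(-14 - 10) = (5299309/2474)/(-24) = (5299309/2474)*(-1/24) = -5299309/59376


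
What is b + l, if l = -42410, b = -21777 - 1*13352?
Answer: -77539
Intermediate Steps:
b = -35129 (b = -21777 - 13352 = -35129)
b + l = -35129 - 42410 = -77539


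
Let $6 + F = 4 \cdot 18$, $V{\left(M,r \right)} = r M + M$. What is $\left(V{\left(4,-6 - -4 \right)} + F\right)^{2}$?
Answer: $3844$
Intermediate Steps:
$V{\left(M,r \right)} = M + M r$ ($V{\left(M,r \right)} = M r + M = M + M r$)
$F = 66$ ($F = -6 + 4 \cdot 18 = -6 + 72 = 66$)
$\left(V{\left(4,-6 - -4 \right)} + F\right)^{2} = \left(4 \left(1 - 2\right) + 66\right)^{2} = \left(4 \left(-1\right) + 66\right)^{2} = \left(-4 + 66\right)^{2} = 62^{2} = 3844$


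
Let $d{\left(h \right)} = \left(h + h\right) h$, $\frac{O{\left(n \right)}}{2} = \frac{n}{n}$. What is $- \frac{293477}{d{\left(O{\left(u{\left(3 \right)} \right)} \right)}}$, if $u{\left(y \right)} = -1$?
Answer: $- \frac{293477}{8} \approx -36685.0$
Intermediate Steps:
$O{\left(n \right)} = 2$ ($O{\left(n \right)} = 2 \frac{n}{n} = 2 \cdot 1 = 2$)
$d{\left(h \right)} = 2 h^{2}$ ($d{\left(h \right)} = 2 h h = 2 h^{2}$)
$- \frac{293477}{d{\left(O{\left(u{\left(3 \right)} \right)} \right)}} = - \frac{293477}{2 \cdot 2^{2}} = - \frac{293477}{2 \cdot 4} = - \frac{293477}{8}$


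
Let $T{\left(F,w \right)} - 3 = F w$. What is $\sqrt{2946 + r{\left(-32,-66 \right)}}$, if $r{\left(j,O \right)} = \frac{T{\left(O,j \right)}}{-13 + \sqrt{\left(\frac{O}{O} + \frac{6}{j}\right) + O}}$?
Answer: $\sqrt{6} \sqrt{\frac{24122 - 491 i \sqrt{1043}}{52 - i \sqrt{1043}}} \approx 53.189 - 0.68545 i$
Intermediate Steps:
$T{\left(F,w \right)} = 3 + F w$
$r{\left(j,O \right)} = \frac{3 + O j}{-13 + \sqrt{1 + O + \frac{6}{j}}}$ ($r{\left(j,O \right)} = \frac{3 + O j}{-13 + \sqrt{\left(\frac{O}{O} + \frac{6}{j}\right) + O}} = \frac{3 + O j}{-13 + \sqrt{\left(1 + \frac{6}{j}\right) + O}} = \frac{3 + O j}{-13 + \sqrt{1 + O + \frac{6}{j}}}$)
$\sqrt{2946 + r{\left(-32,-66 \right)}} = \sqrt{2946 + \frac{3 - -2112}{-13 + \sqrt{1 - 66 + \frac{6}{-32}}}} = \sqrt{2946 + \frac{3 + 2112}{-13 + \sqrt{1 - 66 + 6 \left(- \frac{1}{32}\right)}}} = \sqrt{2946 + \frac{1}{-13 + \sqrt{1 - 66 - \frac{3}{16}}} \cdot 2115} = \sqrt{2946 + \frac{1}{-13 + \sqrt{- \frac{1043}{16}}} \cdot 2115} = \sqrt{2946 + \frac{1}{-13 + \frac{i \sqrt{1043}}{4}} \cdot 2115} = \sqrt{2946 + \frac{2115}{-13 + \frac{i \sqrt{1043}}{4}}}$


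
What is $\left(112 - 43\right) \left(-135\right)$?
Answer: $-9315$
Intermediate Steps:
$\left(112 - 43\right) \left(-135\right) = 69 \left(-135\right) = -9315$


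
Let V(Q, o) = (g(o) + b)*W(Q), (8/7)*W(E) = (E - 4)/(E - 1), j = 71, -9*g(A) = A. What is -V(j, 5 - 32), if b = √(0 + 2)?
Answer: -201/80 - 67*√2/80 ≈ -3.6969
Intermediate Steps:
g(A) = -A/9
W(E) = 7*(-4 + E)/(8*(-1 + E)) (W(E) = 7*((E - 4)/(E - 1))/8 = 7*((-4 + E)/(-1 + E))/8 = 7*(-4 + E)/(8*(-1 + E)))
b = √2 ≈ 1.4142
V(Q, o) = 7*(-4 + Q)*(√2 - o/9)/(8*(-1 + Q)) (V(Q, o) = (-o/9 + √2)*(7*(-4 + Q)/(8*(-1 + Q))) = (√2 - o/9)*(7*(-4 + Q)/(8*(-1 + Q))) = 7*(-4 + Q)*(√2 - o/9)/(8*(-1 + Q)))
-V(j, 5 - 32) = -(-7)*(-4 + 71)*((5 - 32) - 9*√2)/(-72 + 72*71) = -(-7)*67*(-27 - 9*√2)/(-72 + 5112) = -(-7)*67*(-27 - 9*√2)/5040 = -(201/80 + 67*√2/80) = -201/80 - 67*√2/80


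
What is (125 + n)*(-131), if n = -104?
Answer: -2751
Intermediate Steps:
(125 + n)*(-131) = (125 - 104)*(-131) = 21*(-131) = -2751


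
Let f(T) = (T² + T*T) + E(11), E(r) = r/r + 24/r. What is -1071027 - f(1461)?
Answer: -58740794/11 ≈ -5.3401e+6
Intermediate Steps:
E(r) = 1 + 24/r
f(T) = 35/11 + 2*T² (f(T) = (T² + T*T) + (24 + 11)/11 = (T² + T²) + (1/11)*35 = 2*T² + 35/11 = 35/11 + 2*T²)
-1071027 - f(1461) = -1071027 - (35/11 + 2*1461²) = -1071027 - (35/11 + 2*2134521) = -1071027 - (35/11 + 4269042) = -1071027 - 1*46959497/11 = -1071027 - 46959497/11 = -58740794/11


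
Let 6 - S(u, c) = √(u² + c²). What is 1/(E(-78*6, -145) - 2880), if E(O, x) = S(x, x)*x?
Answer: 3/696031 + 841*√2/34801550 ≈ 3.8485e-5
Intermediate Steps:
S(u, c) = 6 - √(c² + u²) (S(u, c) = 6 - √(u² + c²) = 6 - √(c² + u²))
E(O, x) = x*(6 - √2*√(x²)) (E(O, x) = (6 - √(x² + x²))*x = (6 - √(2*x²))*x = (6 - √2*√(x²))*x = x*(6 - √2*√(x²)))
1/(E(-78*6, -145) - 2880) = 1/(-145*(6 - √2*√((-145)²)) - 2880) = 1/(-145*(6 - √2*√21025) - 2880) = 1/(-145*(6 - 1*√2*145) - 2880) = 1/(-145*(6 - 145*√2) - 2880) = 1/((-870 + 21025*√2) - 2880) = 1/(-3750 + 21025*√2)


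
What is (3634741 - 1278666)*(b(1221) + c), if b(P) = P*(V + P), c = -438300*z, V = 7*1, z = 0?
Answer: 3532670582100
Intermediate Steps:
V = 7
c = 0 (c = -438300*0 = 0)
b(P) = P*(7 + P)
(3634741 - 1278666)*(b(1221) + c) = (3634741 - 1278666)*(1221*(7 + 1221) + 0) = 2356075*(1221*1228 + 0) = 2356075*(1499388 + 0) = 2356075*1499388 = 3532670582100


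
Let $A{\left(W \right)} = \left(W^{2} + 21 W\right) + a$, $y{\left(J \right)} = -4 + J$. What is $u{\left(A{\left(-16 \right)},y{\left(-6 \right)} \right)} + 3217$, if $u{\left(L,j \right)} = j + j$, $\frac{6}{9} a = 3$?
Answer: $3197$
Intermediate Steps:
$a = \frac{9}{2}$ ($a = \frac{3}{2} \cdot 3 = \frac{9}{2} \approx 4.5$)
$A{\left(W \right)} = \frac{9}{2} + W^{2} + 21 W$ ($A{\left(W \right)} = \left(W^{2} + 21 W\right) + \frac{9}{2} = \frac{9}{2} + W^{2} + 21 W$)
$u{\left(L,j \right)} = 2 j$
$u{\left(A{\left(-16 \right)},y{\left(-6 \right)} \right)} + 3217 = 2 \left(-4 - 6\right) + 3217 = 2 \left(-10\right) + 3217 = -20 + 3217 = 3197$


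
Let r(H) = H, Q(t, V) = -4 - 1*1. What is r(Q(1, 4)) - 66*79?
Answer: -5219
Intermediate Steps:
Q(t, V) = -5 (Q(t, V) = -4 - 1 = -5)
r(Q(1, 4)) - 66*79 = -5 - 66*79 = -5 - 5214 = -5219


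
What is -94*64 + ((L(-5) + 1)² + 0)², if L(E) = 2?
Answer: -5935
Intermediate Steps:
-94*64 + ((L(-5) + 1)² + 0)² = -94*64 + ((2 + 1)² + 0)² = -6016 + (3² + 0)² = -6016 + (9 + 0)² = -6016 + 9² = -6016 + 81 = -5935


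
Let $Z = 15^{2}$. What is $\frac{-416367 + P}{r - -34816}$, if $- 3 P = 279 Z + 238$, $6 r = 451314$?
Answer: $- \frac{1312114}{330105} \approx -3.9748$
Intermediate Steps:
$r = 75219$ ($r = \frac{1}{6} \cdot 451314 = 75219$)
$Z = 225$
$P = - \frac{63013}{3}$ ($P = - \frac{279 \cdot 225 + 238}{3} = - \frac{62775 + 238}{3} = \left(- \frac{1}{3}\right) 63013 = - \frac{63013}{3} \approx -21004.0$)
$\frac{-416367 + P}{r - -34816} = \frac{-416367 - \frac{63013}{3}}{75219 - -34816} = - \frac{1312114}{3 \left(75219 + \left(-109 + 34925\right)\right)} = - \frac{1312114}{3 \left(75219 + 34816\right)} = - \frac{1312114}{3 \cdot 110035} = \left(- \frac{1312114}{3}\right) \frac{1}{110035} = - \frac{1312114}{330105}$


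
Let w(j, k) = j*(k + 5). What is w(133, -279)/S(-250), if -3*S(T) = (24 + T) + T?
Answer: -7809/34 ≈ -229.68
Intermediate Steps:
w(j, k) = j*(5 + k)
S(T) = -8 - 2*T/3 (S(T) = -((24 + T) + T)/3 = -(24 + 2*T)/3 = -8 - 2*T/3)
w(133, -279)/S(-250) = (133*(5 - 279))/(-8 - ⅔*(-250)) = (133*(-274))/(-8 + 500/3) = -36442/476/3 = -36442*3/476 = -7809/34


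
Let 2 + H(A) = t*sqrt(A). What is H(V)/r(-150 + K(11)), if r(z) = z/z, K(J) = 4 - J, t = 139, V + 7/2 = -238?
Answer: -2 + 139*I*sqrt(966)/2 ≈ -2.0 + 2160.1*I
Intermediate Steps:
V = -483/2 (V = -7/2 - 238 = -483/2 ≈ -241.50)
r(z) = 1
H(A) = -2 + 139*sqrt(A)
H(V)/r(-150 + K(11)) = (-2 + 139*sqrt(-483/2))/1 = (-2 + 139*(I*sqrt(966)/2))*1 = (-2 + 139*I*sqrt(966)/2)*1 = -2 + 139*I*sqrt(966)/2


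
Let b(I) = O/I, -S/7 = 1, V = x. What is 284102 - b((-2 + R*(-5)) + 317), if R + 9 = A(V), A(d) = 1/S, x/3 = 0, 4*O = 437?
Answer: 2869427141/10100 ≈ 2.8410e+5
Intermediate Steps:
O = 437/4 (O = (1/4)*437 = 437/4 ≈ 109.25)
x = 0 (x = 3*0 = 0)
V = 0
S = -7 (S = -7*1 = -7)
A(d) = -1/7 (A(d) = 1/(-7) = -1/7)
R = -64/7 (R = -9 - 1/7 = -64/7 ≈ -9.1429)
b(I) = 437/(4*I)
284102 - b((-2 + R*(-5)) + 317) = 284102 - 437/(4*((-2 - 64/7*(-5)) + 317)) = 284102 - 437/(4*((-2 + 320/7) + 317)) = 284102 - 437/(4*(306/7 + 317)) = 284102 - 437/(4*2525/7) = 284102 - 437*7/(4*2525) = 284102 - 1*3059/10100 = 284102 - 3059/10100 = 2869427141/10100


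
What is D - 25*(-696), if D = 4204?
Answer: 21604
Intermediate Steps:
D - 25*(-696) = 4204 - 25*(-696) = 4204 + 17400 = 21604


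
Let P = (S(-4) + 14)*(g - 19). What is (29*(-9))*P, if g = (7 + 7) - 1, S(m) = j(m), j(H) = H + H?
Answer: 9396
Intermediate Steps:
j(H) = 2*H
S(m) = 2*m
g = 13 (g = 14 - 1 = 13)
P = -36 (P = (2*(-4) + 14)*(13 - 19) = (-8 + 14)*(-6) = 6*(-6) = -36)
(29*(-9))*P = (29*(-9))*(-36) = -261*(-36) = 9396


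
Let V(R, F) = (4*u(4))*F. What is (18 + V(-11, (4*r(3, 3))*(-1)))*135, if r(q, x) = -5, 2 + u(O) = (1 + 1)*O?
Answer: 67230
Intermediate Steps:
u(O) = -2 + 2*O (u(O) = -2 + (1 + 1)*O = -2 + 2*O)
V(R, F) = 24*F (V(R, F) = (4*(-2 + 2*4))*F = (4*(-2 + 8))*F = (4*6)*F = 24*F)
(18 + V(-11, (4*r(3, 3))*(-1)))*135 = (18 + 24*((4*(-5))*(-1)))*135 = (18 + 24*(-20*(-1)))*135 = (18 + 24*20)*135 = (18 + 480)*135 = 498*135 = 67230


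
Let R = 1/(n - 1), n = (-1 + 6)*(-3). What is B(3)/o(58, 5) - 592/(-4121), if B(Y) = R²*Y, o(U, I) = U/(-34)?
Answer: 4184837/30594304 ≈ 0.13678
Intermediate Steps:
n = -15 (n = 5*(-3) = -15)
o(U, I) = -U/34 (o(U, I) = U*(-1/34) = -U/34)
R = -1/16 (R = 1/(-15 - 1) = 1/(-16) = -1/16 ≈ -0.062500)
B(Y) = Y/256 (B(Y) = (-1/16)²*Y = Y/256)
B(3)/o(58, 5) - 592/(-4121) = ((1/256)*3)/((-1/34*58)) - 592/(-4121) = 3/(256*(-29/17)) - 592*(-1/4121) = (3/256)*(-17/29) + 592/4121 = -51/7424 + 592/4121 = 4184837/30594304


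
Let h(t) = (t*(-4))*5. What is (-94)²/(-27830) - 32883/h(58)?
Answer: 90488413/3228280 ≈ 28.030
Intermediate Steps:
h(t) = -20*t (h(t) = -4*t*5 = -20*t)
(-94)²/(-27830) - 32883/h(58) = (-94)²/(-27830) - 32883/((-20*58)) = 8836*(-1/27830) - 32883/(-1160) = -4418/13915 - 32883*(-1/1160) = -4418/13915 + 32883/1160 = 90488413/3228280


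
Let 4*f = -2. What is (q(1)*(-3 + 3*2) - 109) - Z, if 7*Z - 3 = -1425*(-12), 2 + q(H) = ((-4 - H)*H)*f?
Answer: -35711/14 ≈ -2550.8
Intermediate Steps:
f = -½ (f = (¼)*(-2) = -½ ≈ -0.50000)
q(H) = -2 - H*(-4 - H)/2 (q(H) = -2 + ((-4 - H)*H)*(-½) = -2 + (H*(-4 - H))*(-½) = -2 - H*(-4 - H)/2)
Z = 17103/7 (Z = 3/7 + (-1425*(-12))/7 = 3/7 + (⅐)*17100 = 3/7 + 17100/7 = 17103/7 ≈ 2443.3)
(q(1)*(-3 + 3*2) - 109) - Z = ((-2 + (½)*1² + 2*1)*(-3 + 3*2) - 109) - 1*17103/7 = ((-2 + (½)*1 + 2)*(-3 + 6) - 109) - 17103/7 = ((-2 + ½ + 2)*3 - 109) - 17103/7 = ((½)*3 - 109) - 17103/7 = (3/2 - 109) - 17103/7 = -215/2 - 17103/7 = -35711/14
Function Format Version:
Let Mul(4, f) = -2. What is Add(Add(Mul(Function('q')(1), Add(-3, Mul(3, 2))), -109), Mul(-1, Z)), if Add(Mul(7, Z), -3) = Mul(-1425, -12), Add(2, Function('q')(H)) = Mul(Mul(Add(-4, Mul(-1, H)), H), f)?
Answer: Rational(-35711, 14) ≈ -2550.8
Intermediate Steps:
f = Rational(-1, 2) (f = Mul(Rational(1, 4), -2) = Rational(-1, 2) ≈ -0.50000)
Function('q')(H) = Add(-2, Mul(Rational(-1, 2), H, Add(-4, Mul(-1, H)))) (Function('q')(H) = Add(-2, Mul(Mul(Add(-4, Mul(-1, H)), H), Rational(-1, 2))) = Add(-2, Mul(Mul(H, Add(-4, Mul(-1, H))), Rational(-1, 2))) = Add(-2, Mul(Rational(-1, 2), H, Add(-4, Mul(-1, H)))))
Z = Rational(17103, 7) (Z = Add(Rational(3, 7), Mul(Rational(1, 7), Mul(-1425, -12))) = Add(Rational(3, 7), Mul(Rational(1, 7), 17100)) = Add(Rational(3, 7), Rational(17100, 7)) = Rational(17103, 7) ≈ 2443.3)
Add(Add(Mul(Function('q')(1), Add(-3, Mul(3, 2))), -109), Mul(-1, Z)) = Add(Add(Mul(Add(-2, Mul(Rational(1, 2), Pow(1, 2)), Mul(2, 1)), Add(-3, Mul(3, 2))), -109), Mul(-1, Rational(17103, 7))) = Add(Add(Mul(Add(-2, Mul(Rational(1, 2), 1), 2), Add(-3, 6)), -109), Rational(-17103, 7)) = Add(Add(Mul(Add(-2, Rational(1, 2), 2), 3), -109), Rational(-17103, 7)) = Add(Add(Mul(Rational(1, 2), 3), -109), Rational(-17103, 7)) = Add(Add(Rational(3, 2), -109), Rational(-17103, 7)) = Add(Rational(-215, 2), Rational(-17103, 7)) = Rational(-35711, 14)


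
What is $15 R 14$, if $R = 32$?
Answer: $6720$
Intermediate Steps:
$15 R 14 = 15 \cdot 32 \cdot 14 = 480 \cdot 14 = 6720$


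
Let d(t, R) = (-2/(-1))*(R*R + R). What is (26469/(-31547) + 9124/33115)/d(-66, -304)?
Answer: -588686107/192454926594720 ≈ -3.0588e-6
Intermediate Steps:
d(t, R) = 2*R + 2*R² (d(t, R) = (-2*(-1))*(R² + R) = 2*(R + R²) = 2*R + 2*R²)
(26469/(-31547) + 9124/33115)/d(-66, -304) = (26469/(-31547) + 9124/33115)/((2*(-304)*(1 - 304))) = (26469*(-1/31547) + 9124*(1/33115))/((2*(-304)*(-303))) = (-26469/31547 + 9124/33115)/184224 = -588686107/1044678905*1/184224 = -588686107/192454926594720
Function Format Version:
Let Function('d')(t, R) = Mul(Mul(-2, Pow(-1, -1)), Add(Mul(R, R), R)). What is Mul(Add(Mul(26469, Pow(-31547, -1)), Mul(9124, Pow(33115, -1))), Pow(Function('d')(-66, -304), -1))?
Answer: Rational(-588686107, 192454926594720) ≈ -3.0588e-6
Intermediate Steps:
Function('d')(t, R) = Add(Mul(2, R), Mul(2, Pow(R, 2))) (Function('d')(t, R) = Mul(Mul(-2, -1), Add(Pow(R, 2), R)) = Mul(2, Add(R, Pow(R, 2))) = Add(Mul(2, R), Mul(2, Pow(R, 2))))
Mul(Add(Mul(26469, Pow(-31547, -1)), Mul(9124, Pow(33115, -1))), Pow(Function('d')(-66, -304), -1)) = Mul(Add(Mul(26469, Pow(-31547, -1)), Mul(9124, Pow(33115, -1))), Pow(Mul(2, -304, Add(1, -304)), -1)) = Mul(Add(Mul(26469, Rational(-1, 31547)), Mul(9124, Rational(1, 33115))), Pow(Mul(2, -304, -303), -1)) = Mul(Add(Rational(-26469, 31547), Rational(9124, 33115)), Pow(184224, -1)) = Mul(Rational(-588686107, 1044678905), Rational(1, 184224)) = Rational(-588686107, 192454926594720)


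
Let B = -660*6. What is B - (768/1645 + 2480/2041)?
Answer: -13301129288/3357445 ≈ -3961.7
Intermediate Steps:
B = -3960
B - (768/1645 + 2480/2041) = -3960 - (768/1645 + 2480/2041) = -3960 - 1*5647088/3357445 = -3960 - 5647088/3357445 = -13301129288/3357445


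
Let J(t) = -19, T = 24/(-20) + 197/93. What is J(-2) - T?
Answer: -9262/465 ≈ -19.918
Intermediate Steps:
T = 427/465 (T = 24*(-1/20) + 197*(1/93) = -6/5 + 197/93 = 427/465 ≈ 0.91828)
J(-2) - T = -19 - 1*427/465 = -19 - 427/465 = -9262/465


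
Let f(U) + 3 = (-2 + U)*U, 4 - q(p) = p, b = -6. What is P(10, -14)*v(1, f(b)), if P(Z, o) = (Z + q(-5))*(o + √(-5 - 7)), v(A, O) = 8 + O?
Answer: -14098 + 2014*I*√3 ≈ -14098.0 + 3488.4*I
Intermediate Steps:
q(p) = 4 - p
f(U) = -3 + U*(-2 + U) (f(U) = -3 + (-2 + U)*U = -3 + U*(-2 + U))
P(Z, o) = (9 + Z)*(o + 2*I*√3) (P(Z, o) = (Z + (4 - 1*(-5)))*(o + √(-5 - 7)) = (Z + (4 + 5))*(o + √(-12)) = (Z + 9)*(o + 2*I*√3) = (9 + Z)*(o + 2*I*√3))
P(10, -14)*v(1, f(b)) = (9*(-14) + 10*(-14) + 18*I*√3 + 2*I*10*√3)*(8 + (-3 + (-6)² - 2*(-6))) = (-126 - 140 + 18*I*√3 + 20*I*√3)*(8 + (-3 + 36 + 12)) = (-266 + 38*I*√3)*(8 + 45) = (-266 + 38*I*√3)*53 = -14098 + 2014*I*√3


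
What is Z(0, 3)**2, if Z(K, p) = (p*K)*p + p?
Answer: 9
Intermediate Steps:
Z(K, p) = p + K*p**2 (Z(K, p) = (K*p)*p + p = K*p**2 + p = p + K*p**2)
Z(0, 3)**2 = (3*(1 + 0*3))**2 = (3*(1 + 0))**2 = (3*1)**2 = 3**2 = 9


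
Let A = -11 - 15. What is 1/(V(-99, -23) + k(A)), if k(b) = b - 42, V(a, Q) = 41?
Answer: -1/27 ≈ -0.037037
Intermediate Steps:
A = -26
k(b) = -42 + b
1/(V(-99, -23) + k(A)) = 1/(41 + (-42 - 26)) = 1/(41 - 68) = 1/(-27) = -1/27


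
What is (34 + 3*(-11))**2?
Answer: 1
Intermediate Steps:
(34 + 3*(-11))**2 = (34 - 33)**2 = 1**2 = 1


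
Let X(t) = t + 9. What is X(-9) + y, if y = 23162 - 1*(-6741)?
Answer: 29903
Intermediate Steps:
X(t) = 9 + t
y = 29903 (y = 23162 + 6741 = 29903)
X(-9) + y = (9 - 9) + 29903 = 0 + 29903 = 29903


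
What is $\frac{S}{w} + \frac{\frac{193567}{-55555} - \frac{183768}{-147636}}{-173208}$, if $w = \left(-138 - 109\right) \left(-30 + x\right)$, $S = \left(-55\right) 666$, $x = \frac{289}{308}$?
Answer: $- \frac{1335637665150612741493}{261740322588795818040} \approx -5.1029$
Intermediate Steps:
$x = \frac{289}{308}$ ($x = 289 \cdot \frac{1}{308} = \frac{289}{308} \approx 0.93831$)
$S = -36630$
$w = \frac{2210897}{308}$ ($w = \left(-138 - 109\right) \left(-30 + \frac{289}{308}\right) = \left(-247\right) \left(- \frac{8951}{308}\right) = \frac{2210897}{308} \approx 7178.2$)
$\frac{S}{w} + \frac{\frac{193567}{-55555} - \frac{183768}{-147636}}{-173208} = - \frac{36630}{\frac{2210897}{308}} + \frac{\frac{193567}{-55555} - \frac{183768}{-147636}}{-173208} = \left(-36630\right) \frac{308}{2210897} + \left(193567 \left(- \frac{1}{55555}\right) - - \frac{15314}{12303}\right) \left(- \frac{1}{173208}\right) = - \frac{11282040}{2210897} + \left(- \frac{193567}{55555} + \frac{15314}{12303}\right) \left(- \frac{1}{173208}\right) = - \frac{11282040}{2210897} - - \frac{1530685531}{118386484123320} = - \frac{11282040}{2210897} + \frac{1530685531}{118386484123320} = - \frac{1335637665150612741493}{261740322588795818040}$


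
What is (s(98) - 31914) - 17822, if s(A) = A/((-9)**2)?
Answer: -4028518/81 ≈ -49735.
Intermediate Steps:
s(A) = A/81
(s(98) - 31914) - 17822 = ((1/81)*98 - 31914) - 17822 = (98/81 - 31914) - 17822 = -2584936/81 - 17822 = -4028518/81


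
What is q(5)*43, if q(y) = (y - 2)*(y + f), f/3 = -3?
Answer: -516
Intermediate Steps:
f = -9 (f = 3*(-3) = -9)
q(y) = (-9 + y)*(-2 + y) (q(y) = (y - 2)*(y - 9) = (-2 + y)*(-9 + y) = (-9 + y)*(-2 + y))
q(5)*43 = (18 + 5**2 - 11*5)*43 = (18 + 25 - 55)*43 = -12*43 = -516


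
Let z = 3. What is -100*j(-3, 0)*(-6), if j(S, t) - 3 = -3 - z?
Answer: -1800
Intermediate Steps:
j(S, t) = -3 (j(S, t) = 3 + (-3 - 1*3) = 3 + (-3 - 3) = 3 - 6 = -3)
-100*j(-3, 0)*(-6) = -100*(-3)*(-6) = 300*(-6) = -1800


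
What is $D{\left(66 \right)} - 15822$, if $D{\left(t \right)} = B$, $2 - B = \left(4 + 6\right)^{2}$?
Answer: $-15920$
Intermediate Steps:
$B = -98$ ($B = 2 - \left(4 + 6\right)^{2} = 2 - 10^{2} = 2 - 100 = -98$)
$D{\left(t \right)} = -98$
$D{\left(66 \right)} - 15822 = -98 - 15822 = -15920$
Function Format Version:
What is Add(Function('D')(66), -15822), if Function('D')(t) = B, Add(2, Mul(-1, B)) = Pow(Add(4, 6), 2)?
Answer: -15920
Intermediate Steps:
B = -98 (B = Add(2, Mul(-1, Pow(Add(4, 6), 2))) = Add(2, Mul(-1, Pow(10, 2))) = Add(2, Mul(-1, 100)) = Add(2, -100) = -98)
Function('D')(t) = -98
Add(Function('D')(66), -15822) = Add(-98, -15822) = -15920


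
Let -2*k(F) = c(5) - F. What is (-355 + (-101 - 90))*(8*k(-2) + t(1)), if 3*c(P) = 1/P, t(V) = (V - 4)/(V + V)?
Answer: 26663/5 ≈ 5332.6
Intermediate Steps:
t(V) = (-4 + V)/(2*V) (t(V) = (-4 + V)/((2*V)) = (-4 + V)*(1/(2*V)) = (-4 + V)/(2*V))
c(P) = 1/(3*P)
k(F) = -1/30 + F/2 (k(F) = -((⅓)/5 - F)/2 = -((⅓)*(⅕) - F)/2 = -(1/15 - F)/2 = -1/30 + F/2)
(-355 + (-101 - 90))*(8*k(-2) + t(1)) = (-355 + (-101 - 90))*(8*(-1/30 + (½)*(-2)) + (½)*(-4 + 1)/1) = (-355 - 191)*(8*(-1/30 - 1) + (½)*1*(-3)) = -546*(8*(-31/30) - 3/2) = -546*(-124/15 - 3/2) = -546*(-293/30) = 26663/5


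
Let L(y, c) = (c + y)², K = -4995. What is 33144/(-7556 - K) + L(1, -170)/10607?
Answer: -278413687/27164527 ≈ -10.249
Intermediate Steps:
33144/(-7556 - K) + L(1, -170)/10607 = 33144/(-7556 - 1*(-4995)) + (-170 + 1)²/10607 = 33144/(-7556 + 4995) + (-169)²*(1/10607) = 33144/(-2561) + 28561*(1/10607) = 33144*(-1/2561) + 28561/10607 = -33144/2561 + 28561/10607 = -278413687/27164527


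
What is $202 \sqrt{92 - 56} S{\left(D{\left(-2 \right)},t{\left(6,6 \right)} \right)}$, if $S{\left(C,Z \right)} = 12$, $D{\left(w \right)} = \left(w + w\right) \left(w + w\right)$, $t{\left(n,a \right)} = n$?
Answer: $14544$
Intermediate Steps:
$D{\left(w \right)} = 4 w^{2}$ ($D{\left(w \right)} = 2 w 2 w = 4 w^{2}$)
$202 \sqrt{92 - 56} S{\left(D{\left(-2 \right)},t{\left(6,6 \right)} \right)} = 202 \sqrt{92 - 56} \cdot 12 = 202 \sqrt{36} \cdot 12 = 202 \cdot 6 \cdot 12 = 1212 \cdot 12 = 14544$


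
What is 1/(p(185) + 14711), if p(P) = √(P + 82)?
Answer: 14711/216413254 - √267/216413254 ≈ 6.7901e-5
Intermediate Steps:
p(P) = √(82 + P)
1/(p(185) + 14711) = 1/(√(82 + 185) + 14711) = 1/(√267 + 14711) = 1/(14711 + √267)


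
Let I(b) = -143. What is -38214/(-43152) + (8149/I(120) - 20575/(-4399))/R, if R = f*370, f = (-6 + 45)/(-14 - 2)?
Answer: 30799873081231/32641943865960 ≈ 0.94357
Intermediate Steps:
f = -39/16 (f = 39/(-16) = 39*(-1/16) = -39/16 ≈ -2.4375)
R = -7215/8 (R = -39/16*370 = -7215/8 ≈ -901.88)
-38214/(-43152) + (8149/I(120) - 20575/(-4399))/R = -38214/(-43152) + (8149/(-143) - 20575/(-4399))/(-7215/8) = -38214*(-1/43152) + (8149*(-1/143) - 20575*(-1/4399))*(-8/7215) = 6369/7192 + (-8149/143 + 20575/4399)*(-8/7215) = 6369/7192 - 32905226/629057*(-8/7215) = 6369/7192 + 263241808/4538646255 = 30799873081231/32641943865960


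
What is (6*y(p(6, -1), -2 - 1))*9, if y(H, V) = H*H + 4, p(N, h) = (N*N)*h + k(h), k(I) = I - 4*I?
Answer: 59022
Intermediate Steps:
k(I) = -3*I
p(N, h) = -3*h + h*N² (p(N, h) = (N*N)*h - 3*h = N²*h - 3*h = h*N² - 3*h = -3*h + h*N²)
y(H, V) = 4 + H² (y(H, V) = H² + 4 = 4 + H²)
(6*y(p(6, -1), -2 - 1))*9 = (6*(4 + (-(-3 + 6²))²))*9 = (6*(4 + (-(-3 + 36))²))*9 = (6*(4 + (-1*33)²))*9 = (6*(4 + (-33)²))*9 = (6*(4 + 1089))*9 = (6*1093)*9 = 6558*9 = 59022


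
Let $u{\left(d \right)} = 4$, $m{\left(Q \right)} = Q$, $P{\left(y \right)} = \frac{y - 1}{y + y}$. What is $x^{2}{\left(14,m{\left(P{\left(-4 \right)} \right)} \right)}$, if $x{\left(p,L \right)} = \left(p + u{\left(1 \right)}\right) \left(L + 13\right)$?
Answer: $\frac{962361}{16} \approx 60148.0$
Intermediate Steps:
$P{\left(y \right)} = \frac{-1 + y}{2 y}$
$x{\left(p,L \right)} = \left(4 + p\right) \left(13 + L\right)$ ($x{\left(p,L \right)} = \left(p + 4\right) \left(L + 13\right) = \left(4 + p\right) \left(13 + L\right)$)
$x^{2}{\left(14,m{\left(P{\left(-4 \right)} \right)} \right)} = \left(52 + 4 \frac{-1 - 4}{2 \left(-4\right)} + 13 \cdot 14 + \frac{-1 - 4}{2 \left(-4\right)} 14\right)^{2} = \left(52 + 4 \cdot \frac{1}{2} \left(- \frac{1}{4}\right) \left(-5\right) + 182 + \frac{1}{2} \left(- \frac{1}{4}\right) \left(-5\right) 14\right)^{2} = \left(52 + 4 \cdot \frac{5}{8} + 182 + \frac{5}{8} \cdot 14\right)^{2} = \left(52 + \frac{5}{2} + 182 + \frac{35}{4}\right)^{2} = \left(\frac{981}{4}\right)^{2} = \frac{962361}{16}$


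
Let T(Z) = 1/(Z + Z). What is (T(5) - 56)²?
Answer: 312481/100 ≈ 3124.8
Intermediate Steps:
T(Z) = 1/(2*Z)
(T(5) - 56)² = ((½)/5 - 56)² = ((½)*(⅕) - 56)² = (⅒ - 56)² = (-559/10)² = 312481/100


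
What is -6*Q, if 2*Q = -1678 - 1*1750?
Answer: 10284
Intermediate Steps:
Q = -1714 (Q = (-1678 - 1*1750)/2 = (-1678 - 1750)/2 = (1/2)*(-3428) = -1714)
-6*Q = -6*(-1714) = 10284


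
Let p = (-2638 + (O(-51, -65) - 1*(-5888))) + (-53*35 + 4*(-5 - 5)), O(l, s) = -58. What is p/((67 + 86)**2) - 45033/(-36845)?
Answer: 1101965462/862504605 ≈ 1.2776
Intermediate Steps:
p = 1297 (p = (-2638 + (-58 - 1*(-5888))) + (-53*35 + 4*(-5 - 5)) = (-2638 + (-58 + 5888)) + (-1855 + 4*(-10)) = (-2638 + 5830) + (-1855 - 40) = 3192 - 1895 = 1297)
p/((67 + 86)**2) - 45033/(-36845) = 1297/((67 + 86)**2) - 45033/(-36845) = 1297/(153**2) - 45033*(-1/36845) = 1297/23409 + 45033/36845 = 1101965462/862504605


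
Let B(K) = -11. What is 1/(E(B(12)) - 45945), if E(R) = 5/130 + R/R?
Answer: -26/1194543 ≈ -2.1766e-5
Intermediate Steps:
E(R) = 27/26 (E(R) = 5*(1/130) + 1 = 1/26 + 1 = 27/26)
1/(E(B(12)) - 45945) = 1/(27/26 - 45945) = 1/(-1194543/26) = -26/1194543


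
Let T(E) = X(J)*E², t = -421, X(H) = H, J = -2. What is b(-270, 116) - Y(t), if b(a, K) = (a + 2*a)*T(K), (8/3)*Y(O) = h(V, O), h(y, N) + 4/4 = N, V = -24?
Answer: 87195513/4 ≈ 2.1799e+7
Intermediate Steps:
h(y, N) = -1 + N
Y(O) = -3/8 + 3*O/8 (Y(O) = 3*(-1 + O)/8 = -3/8 + 3*O/8)
T(E) = -2*E²
b(a, K) = -6*a*K² (b(a, K) = (a + 2*a)*(-2*K²) = (3*a)*(-2*K²) = -6*a*K²)
b(-270, 116) - Y(t) = -6*(-270)*116² - (-3/8 + (3/8)*(-421)) = -6*(-270)*13456 - (-3/8 - 1263/8) = 21798720 - 1*(-633/4) = 21798720 + 633/4 = 87195513/4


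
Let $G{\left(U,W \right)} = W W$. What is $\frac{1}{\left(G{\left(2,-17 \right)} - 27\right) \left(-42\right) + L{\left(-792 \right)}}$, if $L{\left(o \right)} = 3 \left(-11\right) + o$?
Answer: $- \frac{1}{11829} \approx -8.4538 \cdot 10^{-5}$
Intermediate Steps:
$G{\left(U,W \right)} = W^{2}$
$L{\left(o \right)} = -33 + o$
$\frac{1}{\left(G{\left(2,-17 \right)} - 27\right) \left(-42\right) + L{\left(-792 \right)}} = \frac{1}{\left(\left(-17\right)^{2} - 27\right) \left(-42\right) - 825} = \frac{1}{\left(289 - 27\right) \left(-42\right) - 825} = \frac{1}{262 \left(-42\right) - 825} = \frac{1}{-11004 - 825} = \frac{1}{-11829} = - \frac{1}{11829}$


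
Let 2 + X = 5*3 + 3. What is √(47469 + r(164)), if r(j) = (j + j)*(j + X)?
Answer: √106509 ≈ 326.36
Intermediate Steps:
X = 16 (X = -2 + (5*3 + 3) = -2 + (15 + 3) = -2 + 18 = 16)
r(j) = 2*j*(16 + j) (r(j) = (j + j)*(j + 16) = (2*j)*(16 + j) = 2*j*(16 + j))
√(47469 + r(164)) = √(47469 + 2*164*(16 + 164)) = √(47469 + 2*164*180) = √(47469 + 59040) = √106509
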